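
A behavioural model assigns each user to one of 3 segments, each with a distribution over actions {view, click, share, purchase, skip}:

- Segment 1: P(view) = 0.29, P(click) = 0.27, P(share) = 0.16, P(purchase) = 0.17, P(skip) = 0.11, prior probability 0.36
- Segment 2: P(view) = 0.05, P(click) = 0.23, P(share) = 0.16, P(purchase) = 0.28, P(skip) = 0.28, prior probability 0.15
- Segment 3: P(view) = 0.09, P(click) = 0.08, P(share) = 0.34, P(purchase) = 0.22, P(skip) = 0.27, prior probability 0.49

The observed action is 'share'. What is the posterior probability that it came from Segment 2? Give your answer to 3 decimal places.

0.097

Posterior ∝ prior × likelihood, so P(k | x) ∝ π_k f_k(x); normalise over all components.
Evaluate each component's likelihood at the observed value:
  p_1 = 0.16
  p_2 = 0.16
  p_3 = 0.34
Multiply by the mixture weights:
  π_1·p_1 = 0.36 × 0.16 = 0.0576
  π_2·p_2 = 0.15 × 0.16 = 0.024
  π_3·p_3 = 0.49 × 0.34 = 0.1666
Evidence: 0.0576 + 0.024 + 0.1666 = 0.2482
P(Segment 2 | 'share') ≈ 0.097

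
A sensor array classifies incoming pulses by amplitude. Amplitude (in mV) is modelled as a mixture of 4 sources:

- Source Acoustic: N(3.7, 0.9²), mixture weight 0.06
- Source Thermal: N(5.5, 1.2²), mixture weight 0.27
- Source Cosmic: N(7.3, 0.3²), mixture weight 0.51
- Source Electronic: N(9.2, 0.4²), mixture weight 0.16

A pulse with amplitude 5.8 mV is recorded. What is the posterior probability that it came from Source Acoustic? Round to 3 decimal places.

0.020

The responsibility of component k is π_k f_k(x) divided by Σ_j π_j f_j(x).
Evaluate each component's likelihood at the observed value:
  p_Acoustic = (1/(0.9·√(2π)))·exp(−(5.8−3.7)²/(2·0.9²)) = 0.443269·exp(-2.72222) = 0.0291354
  p_Thermal = (1/(1.2·√(2π)))·exp(−(5.8−5.5)²/(2·1.2²)) = 0.332452·exp(-0.03125) = 0.322223
  p_Cosmic = (1/(0.3·√(2π)))·exp(−(5.8−7.3)²/(2·0.3²)) = 1.329808·exp(-12.50000) = 4.95573e-06
  p_Electronic = (1/(0.4·√(2π)))·exp(−(5.8−9.2)²/(2·0.4²)) = 0.997356·exp(-36.12500) = 2.04156e-16
Weight by the priors:
  π_Acoustic·p_Acoustic = 0.06 × 0.0291354 = 0.00174813
  π_Thermal·p_Thermal = 0.27 × 0.322223 = 0.0870003
  π_Cosmic·p_Cosmic = 0.51 × 4.95573e-06 = 2.52742e-06
  π_Electronic·p_Electronic = 0.16 × 2.04156e-16 = 3.26649e-17
Evidence: 0.00174813 + 0.0870003 + 2.52742e-06 + 3.26649e-17 = 0.088751
P(Source Acoustic | 5.8 mV) ≈ 0.020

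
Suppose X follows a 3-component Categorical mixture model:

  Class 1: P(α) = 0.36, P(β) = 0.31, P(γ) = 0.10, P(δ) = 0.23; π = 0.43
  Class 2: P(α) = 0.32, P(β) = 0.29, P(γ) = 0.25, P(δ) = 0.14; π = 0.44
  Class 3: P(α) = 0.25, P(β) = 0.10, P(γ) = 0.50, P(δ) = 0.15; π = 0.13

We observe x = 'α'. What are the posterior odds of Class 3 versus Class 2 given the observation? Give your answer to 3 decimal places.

0.231

Since P(k|x) ∝ w_k f_k(x), the posterior odds are w_i f_i(x) / (w_j f_j(x)).
Categorical probabilities:
  L_1 = 0.36
  L_2 = 0.32
  L_3 = 0.25
Posterior odds = (w_3·L_3) / (w_2·L_2) = (0.13·0.25) / (0.44·0.32) = 0.0325 / 0.1408 ≈ 0.231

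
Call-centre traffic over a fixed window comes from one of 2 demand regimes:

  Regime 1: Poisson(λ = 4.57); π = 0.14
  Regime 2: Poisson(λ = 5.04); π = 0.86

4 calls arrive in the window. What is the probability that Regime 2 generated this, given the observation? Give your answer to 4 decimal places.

0.8503

Apply Bayes' rule: the posterior for each component is proportional to its prior times its likelihood at x.
Evaluate each component's likelihood at the observed value:
  p_1 = 0.188247
  p_2 = 0.174047
Multiply by the mixture weights:
  w_1·p_1 = 0.14 × 0.188247 = 0.0263546
  w_2·p_2 = 0.86 × 0.174047 = 0.14968
Evidence: 0.0263546 + 0.14968 = 0.176035
P(Regime 2 | the observation) ≈ 0.8503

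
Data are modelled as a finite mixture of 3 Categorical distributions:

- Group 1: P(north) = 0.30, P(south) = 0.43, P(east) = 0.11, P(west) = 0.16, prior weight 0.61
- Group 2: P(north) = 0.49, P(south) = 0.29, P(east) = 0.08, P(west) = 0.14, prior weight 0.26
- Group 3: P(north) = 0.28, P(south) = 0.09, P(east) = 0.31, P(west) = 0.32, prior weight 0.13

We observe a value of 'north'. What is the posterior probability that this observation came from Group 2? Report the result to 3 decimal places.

0.367

The responsibility of component k is w_k f_k(x) divided by Σ_j w_j f_j(x).
Component likelihoods at x = 'north':
  p_1 = P(north | comp) = 0.30
  p_2 = P(north | comp) = 0.49
  p_3 = P(north | comp) = 0.28
Unnormalised posteriors:
  w_1·p_1 = 0.61 × 0.3 = 0.183
  w_2·p_2 = 0.26 × 0.49 = 0.1274
  w_3·p_3 = 0.13 × 0.28 = 0.0364
Marginal: 0.183 + 0.1274 + 0.0364 = 0.3468
So the posterior for Group 2 is 0.1274 / 0.3468 ≈ 0.367.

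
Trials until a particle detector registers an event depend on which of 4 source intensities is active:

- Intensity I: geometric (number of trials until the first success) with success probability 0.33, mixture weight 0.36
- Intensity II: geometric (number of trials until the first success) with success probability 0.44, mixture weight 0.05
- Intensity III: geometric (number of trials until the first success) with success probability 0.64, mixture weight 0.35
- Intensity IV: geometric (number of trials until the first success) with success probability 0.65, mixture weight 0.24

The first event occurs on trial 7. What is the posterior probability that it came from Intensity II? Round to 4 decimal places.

By Bayes' theorem, P(k | x) = π_k f_k(x) / Σ_j π_j f_j(x).
Evaluate each component's likelihood at the observed value:
  f_I = 0.33·(1−0.33)^6 = 0.33·0.0904584 = 0.0298513
  f_II = 0.44·(1−0.44)^6 = 0.44·0.030841 = 0.01357
  f_III = 0.64·(1−0.64)^6 = 0.64·0.00217678 = 0.00139314
  f_IV = 0.65·(1−0.65)^6 = 0.65·0.00183827 = 0.00119487
Multiply by the mixture weights:
  π_I·f_I = 0.36 × 0.0298513 = 0.0107465
  π_II·f_II = 0.05 × 0.01357 = 0.000678502
  π_III·f_III = 0.35 × 0.00139314 = 0.000487599
  π_IV·f_IV = 0.24 × 0.00119487 = 0.000286769
Evidence: 0.0107465 + 0.000678502 + 0.000487599 + 0.000286769 = 0.0121993
P(Intensity II | 7) ≈ 0.0556

0.0556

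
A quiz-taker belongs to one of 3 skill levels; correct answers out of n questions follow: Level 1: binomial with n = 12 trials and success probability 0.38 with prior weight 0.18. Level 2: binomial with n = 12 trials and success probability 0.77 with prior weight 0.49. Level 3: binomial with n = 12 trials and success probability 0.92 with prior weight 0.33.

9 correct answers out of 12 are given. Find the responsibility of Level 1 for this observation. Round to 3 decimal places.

0.011

Apply Bayes' rule: the posterior for each component is proportional to its prior times its likelihood at x.
Component likelihoods at x = 9 correct answers out of 12:
  p_1 = C(12,9)·0.38^9·0.62^3 = 220·0.000165216·0.238328 = 0.00866264
  p_2 = C(12,9)·0.77^9·0.23^3 = 220·0.0951517·0.012167 = 0.254696
  p_3 = C(12,9)·0.92^9·0.08^3 = 220·0.472161·0.000512 = 0.0531843
Multiply by the mixture weights:
  π_1·p_1 = 0.18 × 0.00866264 = 0.00155927
  π_2·p_2 = 0.49 × 0.254696 = 0.124801
  π_3·p_3 = 0.33 × 0.0531843 = 0.0175508
Sum: 0.00155927 + 0.124801 + 0.0175508 = 0.143911
P(Level 1 | 9 correct answers out of 12) ≈ 0.011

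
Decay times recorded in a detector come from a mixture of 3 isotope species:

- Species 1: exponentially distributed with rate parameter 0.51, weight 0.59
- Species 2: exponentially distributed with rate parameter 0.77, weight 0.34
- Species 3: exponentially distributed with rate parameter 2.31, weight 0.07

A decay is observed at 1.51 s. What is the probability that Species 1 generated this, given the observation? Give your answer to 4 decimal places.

P(component k | x) = π_k·f_k(x) / marginal(x), where marginal(x) = Σ_j π_j·f_j(x).
Component likelihoods at x = 1.51 s:
  p_1 = 0.236113
  p_2 = 0.240734
  p_3 = 0.070591
Weight by the priors:
  π_1·p_1 = 0.59 × 0.236113 = 0.139307
  π_2·p_2 = 0.34 × 0.240734 = 0.0818494
  π_3·p_3 = 0.07 × 0.070591 = 0.00494137
Marginal: 0.139307 + 0.0818494 + 0.00494137 = 0.226097
P(Species 1 | the observation) = 0.139307 / 0.226097 ≈ 0.6161

0.6161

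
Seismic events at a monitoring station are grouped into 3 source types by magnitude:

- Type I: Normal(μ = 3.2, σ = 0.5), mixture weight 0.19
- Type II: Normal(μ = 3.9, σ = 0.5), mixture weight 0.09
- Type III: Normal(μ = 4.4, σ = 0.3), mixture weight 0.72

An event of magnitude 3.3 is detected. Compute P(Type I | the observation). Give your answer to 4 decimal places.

By Bayes' theorem, P(k | x) = π_k f_k(x) / Σ_j π_j f_j(x).
Evaluate each component's likelihood at the observed value:
  f_I = (1/(0.5·√(2π)))·exp(−(3.3−3.2)²/(2·0.5²)) = 0.797885·exp(-0.02000) = 0.782085
  f_II = (1/(0.5·√(2π)))·exp(−(3.3−3.9)²/(2·0.5²)) = 0.797885·exp(-0.72000) = 0.388372
  f_III = (1/(0.3·√(2π)))·exp(−(3.3−4.4)²/(2·0.3²)) = 1.329808·exp(-6.72222) = 0.0016009
Prior × likelihood for each component:
  π_I·f_I = 0.19 × 0.782085 = 0.148596
  π_II·f_II = 0.09 × 0.388372 = 0.0349535
  π_III·f_III = 0.72 × 0.0016009 = 0.00115265
Sum: 0.148596 + 0.0349535 + 0.00115265 = 0.184702
P(Type I | data) ≈ 0.8045

0.8045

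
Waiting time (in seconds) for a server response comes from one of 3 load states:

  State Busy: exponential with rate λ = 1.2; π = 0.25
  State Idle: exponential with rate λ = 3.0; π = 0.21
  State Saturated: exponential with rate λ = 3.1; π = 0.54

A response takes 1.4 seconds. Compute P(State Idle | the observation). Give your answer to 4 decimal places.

Apply Bayes' rule: the posterior for each component is proportional to its prior times its likelihood at x.
Component likelihoods at x = 1.4 seconds:
  p_Busy = 0.223649
  p_Idle = 0.0449867
  p_Saturated = 0.0404132
Prior × likelihood for each component:
  P(Z=Busy)·p_Busy = 0.25 × 0.223649 = 0.0559122
  P(Z=Idle)·p_Idle = 0.21 × 0.0449867 = 0.00944721
  P(Z=Saturated)·p_Saturated = 0.54 × 0.0404132 = 0.0218231
Evidence: 0.0559122 + 0.00944721 + 0.0218231 = 0.0871826
So the posterior for State Idle is 0.00944721 / 0.0871826 ≈ 0.1084.

0.1084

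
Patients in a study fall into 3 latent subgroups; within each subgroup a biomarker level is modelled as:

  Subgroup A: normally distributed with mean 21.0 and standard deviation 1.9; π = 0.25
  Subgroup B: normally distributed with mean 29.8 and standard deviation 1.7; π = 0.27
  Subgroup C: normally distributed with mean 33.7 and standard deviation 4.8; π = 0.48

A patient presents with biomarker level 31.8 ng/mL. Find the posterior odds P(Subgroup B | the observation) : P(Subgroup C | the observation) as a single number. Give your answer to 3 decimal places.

0.860

Posterior odds = (P(Z=i) f_i(x)) / (P(Z=j) f_j(x)); the normalising sum cancels.
Component likelihoods at x = 31.8 ng/mL:
  L_A = 2.02337e-08
  L_B = 0.117466
  L_C = 0.0768503
0.0317158 / 0.0368881 ≈ 0.860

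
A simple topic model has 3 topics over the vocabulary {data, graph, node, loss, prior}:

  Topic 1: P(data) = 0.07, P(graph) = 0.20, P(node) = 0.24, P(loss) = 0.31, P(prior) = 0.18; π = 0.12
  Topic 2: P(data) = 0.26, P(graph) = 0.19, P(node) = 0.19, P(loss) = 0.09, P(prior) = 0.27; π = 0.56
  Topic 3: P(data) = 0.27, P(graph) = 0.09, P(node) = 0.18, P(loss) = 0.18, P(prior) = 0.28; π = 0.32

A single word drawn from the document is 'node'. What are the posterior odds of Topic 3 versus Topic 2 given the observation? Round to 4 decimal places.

0.5414

Since P(k|x) ∝ π_k f_k(x), the posterior odds are π_i f_i(x) / (π_j f_j(x)).
Evaluate each component's likelihood at the observed value:
  p_1 = P(node | comp) = 0.24
  p_2 = P(node | comp) = 0.19
  p_3 = P(node | comp) = 0.18
Odds = (0.32/0.56) × (0.18/0.19) = 0.571429 × 0.947368 ≈ 0.5414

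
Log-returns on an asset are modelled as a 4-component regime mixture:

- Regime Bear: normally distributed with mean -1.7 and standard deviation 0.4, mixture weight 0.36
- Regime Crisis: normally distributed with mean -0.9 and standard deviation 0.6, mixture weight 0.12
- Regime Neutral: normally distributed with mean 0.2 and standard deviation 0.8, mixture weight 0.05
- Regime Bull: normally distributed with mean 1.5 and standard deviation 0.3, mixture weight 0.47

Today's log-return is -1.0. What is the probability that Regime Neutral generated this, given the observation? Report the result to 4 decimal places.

Posterior ∝ prior × likelihood, so P(k | x) ∝ π_k f_k(x); normalise over all components.
Normal densities:
  L_Bear = (1/(0.4·√(2π)))·exp(−(-1.0−-1.7)²/(2·0.4²)) = 0.997356·exp(-1.53125) = 0.215693
  L_Crisis = (1/(0.6·√(2π)))·exp(−(-1.0−-0.9)²/(2·0.6²)) = 0.664904·exp(-0.01389) = 0.655733
  L_Neutral = (1/(0.8·√(2π)))·exp(−(-1.0−0.2)²/(2·0.8²)) = 0.498678·exp(-1.12500) = 0.161897
  L_Bull = (1/(0.3·√(2π)))·exp(−(-1.0−1.5)²/(2·0.3²)) = 1.329808·exp(-34.72222) = 1.10693e-15
Multiply by the mixture weights:
  π_Bear·L_Bear = 0.36 × 0.215693 = 0.0776496
  π_Crisis·L_Crisis = 0.12 × 0.655733 = 0.0786879
  π_Neutral·L_Neutral = 0.05 × 0.161897 = 0.00809485
  π_Bull·L_Bull = 0.47 × 1.10693e-15 = 5.20256e-16
Marginal: 0.0776496 + 0.0786879 + 0.00809485 + 5.20256e-16 = 0.164432
P(Regime Neutral | the observation) ≈ 0.0492

0.0492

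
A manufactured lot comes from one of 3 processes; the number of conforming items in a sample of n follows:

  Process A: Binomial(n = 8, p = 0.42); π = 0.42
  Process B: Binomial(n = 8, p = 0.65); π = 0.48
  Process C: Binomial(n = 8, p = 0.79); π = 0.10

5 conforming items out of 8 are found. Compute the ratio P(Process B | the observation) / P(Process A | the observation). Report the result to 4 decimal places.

2.2296

The posterior odds equal the prior odds times the likelihood ratio: (w_i/w_j)·(f_i(x)/f_j(x)).
Binomial probabilities:
  p_A = 0.142797
  p_B = 0.278586
  p_C = 0.159581
Posterior odds = (w_B·p_B) / (w_A·p_A) = (0.48·0.278586) / (0.42·0.142797) = 0.133721 / 0.0599747 ≈ 2.2296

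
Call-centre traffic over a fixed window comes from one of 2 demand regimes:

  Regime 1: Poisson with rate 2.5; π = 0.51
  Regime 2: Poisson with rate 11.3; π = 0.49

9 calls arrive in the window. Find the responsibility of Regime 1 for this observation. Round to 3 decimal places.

Posterior ∝ prior × likelihood, so P(k | x) ∝ π_k f_k(x); normalise over all components.
Evaluate each component's likelihood at the observed value:
  p_1 = e^(−2.5)·2.5^9/9! = 0.000862901
  p_2 = e^(−11.3)·11.3^9/9! = 0.102427
Weight by the priors:
  π_1·p_1 = 0.51 × 0.000862901 = 0.000440079
  π_2·p_2 = 0.49 × 0.102427 = 0.0501893
Sum: 0.000440079 + 0.0501893 = 0.0506294
Responsibility of Regime 1: 0.000440079 / 0.0506294 ≈ 0.009

0.009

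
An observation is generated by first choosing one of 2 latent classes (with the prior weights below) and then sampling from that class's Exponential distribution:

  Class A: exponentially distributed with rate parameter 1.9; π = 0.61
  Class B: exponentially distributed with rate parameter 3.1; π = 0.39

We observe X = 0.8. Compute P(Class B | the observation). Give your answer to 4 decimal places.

Apply Bayes' rule: the posterior for each component is proportional to its prior times its likelihood at x.
Component likelihoods at x = 0.8:
  f_A = 1.9·e^(−1.9·0.8) = 1.9·e^(−1.5200) = 0.415553
  f_B = 3.1·e^(−3.1·0.8) = 3.1·e^(−2.4800) = 0.259604
Weight by the priors:
  π_A·f_A = 0.61 × 0.415553 = 0.253487
  π_B·f_B = 0.39 × 0.259604 = 0.101246
Marginal: 0.253487 + 0.101246 = 0.354733
Responsibility of Class B: 0.101246 / 0.354733 ≈ 0.2854

0.2854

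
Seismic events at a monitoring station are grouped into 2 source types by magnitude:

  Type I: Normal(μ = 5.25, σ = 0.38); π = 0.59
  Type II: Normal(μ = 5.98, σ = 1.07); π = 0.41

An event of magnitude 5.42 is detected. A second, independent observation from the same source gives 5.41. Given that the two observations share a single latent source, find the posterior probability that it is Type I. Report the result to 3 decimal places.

Posterior ∝ prior × likelihood, so P(k | x) ∝ w_k f_k(x); normalise over all components.
Since both observations come from the same component, the likelihood for component k is f_k(x₁)·f_k(x₂).
  p_I = [(1/(0.38·√(2π)))·exp(−(5.42−5.25)²/(2·0.38²)) = 1.049848·exp(-0.10007) = 0.949876] × [0.960792] = 0.912633
  p_II = [(1/(1.07·√(2π)))·exp(−(5.42−5.98)²/(2·1.07²)) = 0.372843·exp(-0.13696) = 0.325123] × [0.323522] = 0.105184
Weight by the priors:
  w_I·p_I = 0.59 × 0.912633 = 0.538454
  w_II·p_II = 0.41 × 0.105184 = 0.0431256
Marginal: 0.538454 + 0.0431256 = 0.581579
P(Type I | x₁,x₂) = 0.538454 / 0.581579 ≈ 0.926

0.926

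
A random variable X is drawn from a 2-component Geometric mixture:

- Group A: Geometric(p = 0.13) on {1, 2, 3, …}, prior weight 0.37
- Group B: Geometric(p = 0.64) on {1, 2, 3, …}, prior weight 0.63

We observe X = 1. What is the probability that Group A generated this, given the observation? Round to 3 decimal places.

0.107

P(component k | x) = π_k·f_k(x) / marginal(x), where marginal(x) = Σ_j π_j·f_j(x).
Component likelihoods at x = 1:
  L_A = 0.13
  L_B = 0.64
Multiply by the mixture weights:
  π_A·L_A = 0.37 × 0.13 = 0.0481
  π_B·L_B = 0.63 × 0.64 = 0.4032
Marginal: 0.0481 + 0.4032 = 0.4513
So the posterior for Group A is 0.0481 / 0.4513 ≈ 0.107.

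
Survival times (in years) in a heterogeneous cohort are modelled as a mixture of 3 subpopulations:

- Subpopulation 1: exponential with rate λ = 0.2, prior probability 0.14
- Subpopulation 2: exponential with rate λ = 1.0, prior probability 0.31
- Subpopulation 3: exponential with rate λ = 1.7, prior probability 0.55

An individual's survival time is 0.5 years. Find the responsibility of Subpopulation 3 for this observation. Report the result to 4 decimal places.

0.6519

The responsibility of component k is w_k f_k(x) divided by Σ_j w_j f_j(x).
Component likelihoods at x = 0.5 years:
  p_1 = 0.2·e^(−0.2·0.5) = 0.2·e^(−0.1000) = 0.180967
  p_2 = 1.0·e^(−1.0·0.5) = 1.0·e^(−0.5000) = 0.606531
  p_3 = 1.7·e^(−1.7·0.5) = 1.7·e^(−0.8500) = 0.726605
Prior × likelihood for each component:
  w_1·p_1 = 0.14 × 0.180967 = 0.0253354
  w_2·p_2 = 0.31 × 0.606531 = 0.188025
  w_3·p_3 = 0.55 × 0.726605 = 0.399633
Denominator: 0.0253354 + 0.188025 + 0.399633 = 0.612993
P(Subpopulation 3 | x) = 0.399633 / 0.612993 ≈ 0.6519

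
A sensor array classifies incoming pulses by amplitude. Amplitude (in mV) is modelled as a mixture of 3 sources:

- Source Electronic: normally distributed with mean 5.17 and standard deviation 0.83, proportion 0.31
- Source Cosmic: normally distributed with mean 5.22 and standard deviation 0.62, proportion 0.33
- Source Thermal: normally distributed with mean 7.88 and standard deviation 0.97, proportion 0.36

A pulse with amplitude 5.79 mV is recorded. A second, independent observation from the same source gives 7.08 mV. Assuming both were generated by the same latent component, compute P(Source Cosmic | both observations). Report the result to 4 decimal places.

The responsibility of component k is P(Z=k) f_k(x) divided by Σ_j P(Z=j) f_j(x).
Since both observations come from the same component, the likelihood for component k is f_k(x₁)·f_k(x₂).
  L_Electronic = [(1/(0.83·√(2π)))·exp(−(5.79−5.17)²/(2·0.83²)) = 0.480653·exp(-0.27900) = 0.363635] × [0.0340345] = 0.0123761
  L_Cosmic = [(1/(0.62·√(2π)))·exp(−(5.79−5.22)²/(2·0.62²)) = 0.643455·exp(-0.42261) = 0.42168] × [0.00714814] = 0.00301423
  L_Thermal = [(1/(0.97·√(2π)))·exp(−(5.79−7.88)²/(2·0.97²)) = 0.411281·exp(-2.32123) = 0.0403681] × [0.292708] = 0.0118161
Weight by the priors:
  P(Z=Electronic)·L_Electronic = 0.31 × 0.0123761 = 0.0038366
  P(Z=Cosmic)·L_Cosmic = 0.33 × 0.00301423 = 0.000994695
  P(Z=Thermal)·L_Thermal = 0.36 × 0.0118161 = 0.00425379
Evidence: 0.0038366 + 0.000994695 + 0.00425379 = 0.00908509
P(Source Cosmic | data) = 0.000994695 / 0.00908509 ≈ 0.1095

0.1095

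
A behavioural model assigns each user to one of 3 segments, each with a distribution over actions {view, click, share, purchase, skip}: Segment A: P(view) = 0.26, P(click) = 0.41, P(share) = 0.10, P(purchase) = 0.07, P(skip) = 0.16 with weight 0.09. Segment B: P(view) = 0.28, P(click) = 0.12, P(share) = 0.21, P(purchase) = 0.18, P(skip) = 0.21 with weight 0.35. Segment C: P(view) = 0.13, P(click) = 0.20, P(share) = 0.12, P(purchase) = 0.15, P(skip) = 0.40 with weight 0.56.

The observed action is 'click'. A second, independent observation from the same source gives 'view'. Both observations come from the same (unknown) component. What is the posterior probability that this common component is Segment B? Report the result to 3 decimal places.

0.327

P(component k | x) = π_k·f_k(x) / marginal(x), where marginal(x) = Σ_j π_j·f_j(x).
Since both observations come from the same component, the likelihood for component k is f_k(x₁)·f_k(x₂).
  f_A = [0.41] × [0.26] = 0.1066
  f_B = [0.12] × [0.28] = 0.0336
  f_C = [0.2] × [0.13] = 0.026
Multiply by the mixture weights:
  π_A·f_A = 0.09 × 0.1066 = 0.009594
  π_B·f_B = 0.35 × 0.0336 = 0.01176
  π_C·f_C = 0.56 × 0.026 = 0.01456
Marginal: 0.009594 + 0.01176 + 0.01456 = 0.035914
P(Segment B | x₁, x₂) = 0.01176 / 0.035914 ≈ 0.327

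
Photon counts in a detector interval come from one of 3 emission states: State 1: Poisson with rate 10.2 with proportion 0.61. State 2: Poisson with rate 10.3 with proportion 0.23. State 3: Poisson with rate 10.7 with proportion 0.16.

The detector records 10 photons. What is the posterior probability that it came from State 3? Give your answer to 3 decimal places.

0.157

Apply Bayes' rule: the posterior for each component is proportional to its prior times its likelihood at x.
Evaluate each component's likelihood at the observed value:
  f_1 = e^(−10.2)·10.2^10/10! = 0.124863
  f_2 = e^(−10.3)·10.3^10/10! = 0.124559
  f_3 = e^(−10.7)·10.7^10/10! = 0.122215
Multiply by the mixture weights:
  w_1·f_1 = 0.61 × 0.124863 = 0.0761666
  w_2·f_2 = 0.23 × 0.124559 = 0.0286486
  w_3·f_3 = 0.16 × 0.122215 = 0.0195544
Sum: 0.0761666 + 0.0286486 + 0.0195544 = 0.12437
So the posterior for State 3 is 0.0195544 / 0.12437 ≈ 0.157.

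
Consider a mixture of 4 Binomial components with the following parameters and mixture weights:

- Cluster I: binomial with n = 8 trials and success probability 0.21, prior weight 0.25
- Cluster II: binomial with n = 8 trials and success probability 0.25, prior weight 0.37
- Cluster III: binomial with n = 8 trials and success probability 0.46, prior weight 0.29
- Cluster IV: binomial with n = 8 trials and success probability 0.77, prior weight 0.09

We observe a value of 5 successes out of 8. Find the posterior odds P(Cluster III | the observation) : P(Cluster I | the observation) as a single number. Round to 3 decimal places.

18.683

The posterior odds equal the prior odds times the likelihood ratio: (π_i/π_j)·(f_i(x)/f_j(x)).
Component likelihoods at x = 5 successes out of 8:
  p_I = C(8,5)·0.21^5·0.79^3 = 56·0.00040841·0.493039 = 0.0112763
  p_II = C(8,5)·0.25^5·0.75^3 = 56·0.000976562·0.421875 = 0.0230713
  p_III = C(8,5)·0.46^5·0.54^3 = 56·0.0205963·0.157464 = 0.181618
  p_IV = C(8,5)·0.77^5·0.23^3 = 56·0.270678·0.012167 = 0.184427
Posterior odds = (π_III·p_III) / (π_I·p_I) = (0.29·0.181618) / (0.25·0.0112763) = 0.0526692 / 0.00281907 ≈ 18.683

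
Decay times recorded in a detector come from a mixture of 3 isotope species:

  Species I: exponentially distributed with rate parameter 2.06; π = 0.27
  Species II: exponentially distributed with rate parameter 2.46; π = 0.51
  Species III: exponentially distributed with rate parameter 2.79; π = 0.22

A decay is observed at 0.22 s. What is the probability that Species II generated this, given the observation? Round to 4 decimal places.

0.5157

P(component k | x) = w_k·f_k(x) / marginal(x), where marginal(x) = Σ_j w_j·f_j(x).
Evaluate each component's likelihood at the observed value:
  p_I = 2.06·e^(−2.06·0.22) = 2.06·e^(−0.4532) = 1.30932
  p_II = 2.46·e^(−2.46·0.22) = 2.46·e^(−0.5412) = 1.43184
  p_III = 2.79·e^(−2.79·0.22) = 2.79·e^(−0.6138) = 1.5102
Unnormalised posteriors:
  w_I·p_I = 0.27 × 1.30932 = 0.353516
  w_II·p_II = 0.51 × 1.43184 = 0.730239
  w_III·p_III = 0.22 × 1.5102 = 0.332244
Normaliser: 0.353516 + 0.730239 + 0.332244 = 1.416
P(Species II | data) = 0.730239 / 1.416 ≈ 0.5157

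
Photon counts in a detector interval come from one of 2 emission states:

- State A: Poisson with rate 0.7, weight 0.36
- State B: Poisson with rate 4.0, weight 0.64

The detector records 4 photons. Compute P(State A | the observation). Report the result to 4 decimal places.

0.0141

The responsibility of component k is w_k f_k(x) divided by Σ_j w_j f_j(x).
Component likelihoods at x = 4 photons:
  p_A = e^(−0.7)·0.7^4/4! = 0.00496792
  p_B = e^(−4.0)·4.0^4/4! = 0.195367
Prior × likelihood for each component:
  w_A·p_A = 0.36 × 0.00496792 = 0.00178845
  w_B·p_B = 0.64 × 0.195367 = 0.125035
Marginal: 0.00178845 + 0.125035 = 0.126823
P(State A | 4 photons) = 0.00178845 / 0.126823 ≈ 0.0141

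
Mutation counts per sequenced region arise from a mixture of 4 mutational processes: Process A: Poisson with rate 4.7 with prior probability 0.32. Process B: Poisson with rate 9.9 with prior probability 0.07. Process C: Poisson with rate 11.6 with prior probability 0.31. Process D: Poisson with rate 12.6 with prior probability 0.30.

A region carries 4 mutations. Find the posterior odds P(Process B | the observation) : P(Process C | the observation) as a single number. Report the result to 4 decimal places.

0.6558

Only the two components matter; the odds are (π_i f_i(x)) / (π_j f_j(x)).
Component likelihoods at x = 4 mutations:
  p_A = 0.184925
  p_B = 0.0200823
  p_C = 0.0069152
  p_D = 0.00354128
Odds = (0.07/0.31) × (0.0200823/0.0069152) = 0.225806 × 2.90409 ≈ 0.6558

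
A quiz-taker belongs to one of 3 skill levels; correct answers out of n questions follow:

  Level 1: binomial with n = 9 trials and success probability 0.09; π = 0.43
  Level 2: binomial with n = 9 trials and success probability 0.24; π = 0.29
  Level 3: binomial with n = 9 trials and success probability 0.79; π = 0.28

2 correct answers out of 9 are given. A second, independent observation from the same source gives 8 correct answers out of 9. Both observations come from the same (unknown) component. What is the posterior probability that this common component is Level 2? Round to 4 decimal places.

P(component k | x) = π_k·f_k(x) / marginal(x), where marginal(x) = Σ_j π_j·f_j(x).
Since both observations come from the same component, the likelihood for component k is f_k(x₁)·f_k(x₂).
  p_1 = [0.150688] × [3.52553e-08] = 5.31253e-09
  p_2 = [0.303683] × [7.52915e-05] = 2.28647e-05
  p_3 = [0.000404661] × [0.286734] = 0.00011603
Weight by the priors:
  π_1·p_1 = 0.43 × 5.31253e-09 = 2.28439e-09
  π_2·p_2 = 0.29 × 2.28647e-05 = 6.63077e-06
  π_3·p_3 = 0.28 × 0.00011603 = 3.24884e-05
Sum: 2.28439e-09 + 6.63077e-06 + 3.24884e-05 = 3.91215e-05
P(Level 2 | data) ≈ 0.1695

0.1695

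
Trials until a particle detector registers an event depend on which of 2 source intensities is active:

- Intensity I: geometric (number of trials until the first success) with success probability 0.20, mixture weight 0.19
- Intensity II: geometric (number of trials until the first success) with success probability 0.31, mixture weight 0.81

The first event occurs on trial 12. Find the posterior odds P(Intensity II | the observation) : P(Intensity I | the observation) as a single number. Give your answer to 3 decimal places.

1.298

The posterior odds equal the prior odds times the likelihood ratio: (π_i/π_j)·(f_i(x)/f_j(x)).
Component likelihoods at x = 12:
  p_I = 0.20·(1−0.20)^11 = 0.20·0.0858993 = 0.0171799
  p_II = 0.31·(1−0.31)^11 = 0.31·0.0168787 = 0.00523241
Posterior odds = (π_II·p_II) / (π_I·p_I) = (0.81·0.00523241) / (0.19·0.0171799) = 0.00423825 / 0.00326418 ≈ 1.298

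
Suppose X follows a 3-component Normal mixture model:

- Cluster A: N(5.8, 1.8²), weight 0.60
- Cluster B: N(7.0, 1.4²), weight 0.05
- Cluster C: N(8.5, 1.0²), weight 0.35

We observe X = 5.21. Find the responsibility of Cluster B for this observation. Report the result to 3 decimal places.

Posterior ∝ prior × likelihood, so P(k | x) ∝ w_k f_k(x); normalise over all components.
Component likelihoods at x = 5.21:
  f_A = (1/(1.8·√(2π)))·exp(−(5.21−5.8)²/(2·1.8²)) = 0.221635·exp(-0.05372) = 0.210043
  f_B = (1/(1.4·√(2π)))·exp(−(5.21−7.0)²/(2·1.4²)) = 0.284959·exp(-0.81737) = 0.125835
  f_C = (1/(1.0·√(2π)))·exp(−(5.21−8.5)²/(2·1.0²)) = 0.398942·exp(-5.41205) = 0.00178027
Multiply by the mixture weights:
  w_A·f_A = 0.60 × 0.210043 = 0.126026
  w_B·f_B = 0.05 × 0.125835 = 0.00629175
  w_C·f_C = 0.35 × 0.00178027 = 0.000623096
Normaliser: 0.126026 + 0.00629175 + 0.000623096 = 0.13294
P(Cluster B | 5.21) = 0.00629175 / 0.13294 ≈ 0.047

0.047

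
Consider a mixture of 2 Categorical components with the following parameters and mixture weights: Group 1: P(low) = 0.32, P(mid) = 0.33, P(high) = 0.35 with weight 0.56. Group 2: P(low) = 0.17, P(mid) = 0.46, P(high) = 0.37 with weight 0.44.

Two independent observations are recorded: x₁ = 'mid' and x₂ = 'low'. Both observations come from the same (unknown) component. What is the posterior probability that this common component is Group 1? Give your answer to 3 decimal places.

P(component k | x) = π_k·f_k(x) / marginal(x), where marginal(x) = Σ_j π_j·f_j(x).
Since both observations come from the same component, the likelihood for component k is f_k(x₁)·f_k(x₂).
  f_1 = [P(mid | comp) = 0.33] × [0.32] = 0.1056
  f_2 = [P(mid | comp) = 0.46] × [0.17] = 0.0782
Weight by the priors:
  π_1·f_1 = 0.56 × 0.1056 = 0.059136
  π_2·f_2 = 0.44 × 0.0782 = 0.034408
Normaliser: 0.059136 + 0.034408 = 0.093544
P(Group 1 | x₁,x₂) ≈ 0.632

0.632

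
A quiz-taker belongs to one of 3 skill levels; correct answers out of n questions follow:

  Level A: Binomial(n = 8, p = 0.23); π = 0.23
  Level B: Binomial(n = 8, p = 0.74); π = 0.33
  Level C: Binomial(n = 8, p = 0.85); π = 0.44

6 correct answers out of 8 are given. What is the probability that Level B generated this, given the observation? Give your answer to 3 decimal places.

0.494

P(component k | x) = w_k·f_k(x) / marginal(x), where marginal(x) = Σ_j w_j·f_j(x).
Component likelihoods at x = 6 correct answers out of 8:
  p_A = 0.00245757
  p_B = 0.31081
  p_C = 0.237604
Prior × likelihood for each component:
  w_A·p_A = 0.23 × 0.00245757 = 0.000565242
  w_B·p_B = 0.33 × 0.31081 = 0.102567
  w_C·p_C = 0.44 × 0.237604 = 0.104546
Marginal: 0.000565242 + 0.102567 + 0.104546 = 0.207678
P(Level B | 6 correct answers out of 8) ≈ 0.494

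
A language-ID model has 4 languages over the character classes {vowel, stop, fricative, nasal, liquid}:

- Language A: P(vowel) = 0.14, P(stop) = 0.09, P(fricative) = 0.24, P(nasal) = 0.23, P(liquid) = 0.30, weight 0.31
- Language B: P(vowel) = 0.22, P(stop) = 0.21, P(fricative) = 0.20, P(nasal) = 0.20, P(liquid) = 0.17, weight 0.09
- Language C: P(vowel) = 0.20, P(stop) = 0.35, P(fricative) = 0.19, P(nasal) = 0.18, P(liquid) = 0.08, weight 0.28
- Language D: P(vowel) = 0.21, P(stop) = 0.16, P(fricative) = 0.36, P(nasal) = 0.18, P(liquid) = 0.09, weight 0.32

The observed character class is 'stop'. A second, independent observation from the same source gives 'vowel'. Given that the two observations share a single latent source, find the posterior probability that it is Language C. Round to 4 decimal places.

0.5102

The responsibility of component k is P(Z=k) f_k(x) divided by Σ_j P(Z=j) f_j(x).
Since both observations come from the same component, the likelihood for component k is f_k(x₁)·f_k(x₂).
  L_A = [0.09] × [0.14] = 0.0126
  L_B = [0.21] × [0.22] = 0.0462
  L_C = [0.35] × [0.2] = 0.07
  L_D = [0.16] × [0.21] = 0.0336
Prior × likelihood for each component:
  P(Z=A)·L_A = 0.31 × 0.0126 = 0.003906
  P(Z=B)·L_B = 0.09 × 0.0462 = 0.004158
  P(Z=C)·L_C = 0.28 × 0.07 = 0.0196
  P(Z=D)·L_D = 0.32 × 0.0336 = 0.010752
Denominator: 0.003906 + 0.004158 + 0.0196 + 0.010752 = 0.038416
So the posterior for Language C is 0.0196 / 0.038416 ≈ 0.5102.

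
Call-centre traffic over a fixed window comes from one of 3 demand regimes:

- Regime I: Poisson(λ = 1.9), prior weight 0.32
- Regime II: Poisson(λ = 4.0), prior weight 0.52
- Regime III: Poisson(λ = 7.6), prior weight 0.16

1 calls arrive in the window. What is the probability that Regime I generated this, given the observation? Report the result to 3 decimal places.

0.701

P(component k | x) = π_k·f_k(x) / marginal(x), where marginal(x) = Σ_j π_j·f_j(x).
Component likelihoods at x = 1 calls:
  f_I = e^(−1.9)·1.9^1/1! = 0.28418
  f_II = e^(−4.0)·4.0^1/1! = 0.0732626
  f_III = e^(−7.6)·7.6^1/1! = 0.00380343
Multiply by the mixture weights:
  π_I·f_I = 0.32 × 0.28418 = 0.0909377
  π_II·f_II = 0.52 × 0.0732626 = 0.0380965
  π_III·f_III = 0.16 × 0.00380343 = 0.000608549
Sum: 0.0909377 + 0.0380965 + 0.000608549 = 0.129643
P(Regime I | x) = 0.0909377 / 0.129643 ≈ 0.701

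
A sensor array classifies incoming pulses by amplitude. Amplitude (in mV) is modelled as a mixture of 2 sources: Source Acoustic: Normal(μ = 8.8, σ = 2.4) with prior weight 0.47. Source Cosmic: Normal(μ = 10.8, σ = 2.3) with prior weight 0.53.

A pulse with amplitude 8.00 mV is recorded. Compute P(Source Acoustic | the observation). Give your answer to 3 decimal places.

0.628

The responsibility of component k is w_k f_k(x) divided by Σ_j w_j f_j(x).
Normal densities:
  f_Acoustic = (1/(2.4·√(2π)))·exp(−(8.00−8.8)²/(2·2.4²)) = 0.166226·exp(-0.05556) = 0.157243
  f_Cosmic = (1/(2.3·√(2π)))·exp(−(8.00−10.8)²/(2·2.3²)) = 0.173453·exp(-0.74102) = 0.0826725
Unnormalised posteriors:
  w_Acoustic·f_Acoustic = 0.47 × 0.157243 = 0.0739042
  w_Cosmic·f_Cosmic = 0.53 × 0.0826725 = 0.0438164
Evidence: 0.0739042 + 0.0438164 = 0.117721
Responsibility of Source Acoustic: 0.0739042 / 0.117721 ≈ 0.628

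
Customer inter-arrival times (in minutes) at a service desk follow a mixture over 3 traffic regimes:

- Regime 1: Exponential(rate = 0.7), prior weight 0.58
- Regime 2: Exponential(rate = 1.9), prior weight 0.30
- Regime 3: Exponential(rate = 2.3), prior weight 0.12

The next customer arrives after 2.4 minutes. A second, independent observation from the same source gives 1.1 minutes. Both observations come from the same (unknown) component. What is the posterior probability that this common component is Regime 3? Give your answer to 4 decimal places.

0.0078

The responsibility of component k is P(Z=k) f_k(x) divided by Σ_j P(Z=j) f_j(x).
Since both observations come from the same component, the likelihood for component k is f_k(x₁)·f_k(x₂).
  L_1 = [0.130462] × [0.324109] = 0.0422839
  L_2 = [0.0198779] × [0.235006] = 0.00467142
  L_3 = [0.00921345] × [0.183216] = 0.00168805
Prior × likelihood for each component:
  P(Z=1)·L_1 = 0.58 × 0.0422839 = 0.0245246
  P(Z=2)·L_2 = 0.30 × 0.00467142 = 0.00140143
  P(Z=3)·L_3 = 0.12 × 0.00168805 = 0.000202566
Denominator: 0.0245246 + 0.00140143 + 0.000202566 = 0.0261286
P(Regime 3 | x) = 0.000202566 / 0.0261286 ≈ 0.0078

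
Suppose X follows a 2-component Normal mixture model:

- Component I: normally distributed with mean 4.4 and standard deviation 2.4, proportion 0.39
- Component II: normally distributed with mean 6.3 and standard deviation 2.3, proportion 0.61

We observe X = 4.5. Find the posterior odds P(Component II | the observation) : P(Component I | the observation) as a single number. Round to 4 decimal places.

Only the two components matter; the odds are (w_i f_i(x)) / (w_j f_j(x)).
Component likelihoods at x = 4.5:
  L_I = 0.166082
  L_II = 0.127698
0.0778959 / 0.0647719 ≈ 1.2026

1.2026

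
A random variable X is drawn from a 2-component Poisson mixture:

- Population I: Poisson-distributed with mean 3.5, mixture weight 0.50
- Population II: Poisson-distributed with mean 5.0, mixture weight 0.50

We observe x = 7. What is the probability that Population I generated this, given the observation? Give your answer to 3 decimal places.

0.270

By Bayes' theorem, P(k | x) = π_k f_k(x) / Σ_j π_j f_j(x).
Poisson probabilities:
  f_I = 0.0385492
  f_II = 0.104445
Multiply by the mixture weights:
  π_I·f_I = 0.50 × 0.0385492 = 0.0192746
  π_II·f_II = 0.50 × 0.104445 = 0.0522224
Marginal: 0.0192746 + 0.0522224 = 0.071497
So the posterior for Population I is 0.0192746 / 0.071497 ≈ 0.270.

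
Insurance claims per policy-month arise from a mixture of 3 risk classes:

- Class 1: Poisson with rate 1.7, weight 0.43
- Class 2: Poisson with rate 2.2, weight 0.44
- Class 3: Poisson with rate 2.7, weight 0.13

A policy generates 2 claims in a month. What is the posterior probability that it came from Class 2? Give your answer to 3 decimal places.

0.448

P(component k | x) = π_k·f_k(x) / marginal(x), where marginal(x) = Σ_j π_j·f_j(x).
Poisson probabilities:
  L_1 = 0.263978
  L_2 = 0.268144
  L_3 = 0.244964
Prior × likelihood for each component:
  π_1·L_1 = 0.43 × 0.263978 = 0.11351
  π_2·L_2 = 0.44 × 0.268144 = 0.117983
  π_3·L_3 = 0.13 × 0.244964 = 0.0318453
Sum: 0.11351 + 0.117983 + 0.0318453 = 0.263339
P(Class 2 | x) = 0.117983 / 0.263339 ≈ 0.448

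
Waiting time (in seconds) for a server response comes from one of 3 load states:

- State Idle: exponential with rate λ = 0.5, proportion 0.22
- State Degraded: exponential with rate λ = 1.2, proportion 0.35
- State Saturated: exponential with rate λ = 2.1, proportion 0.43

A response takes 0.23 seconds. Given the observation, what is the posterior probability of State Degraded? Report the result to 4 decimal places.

By Bayes' theorem, P(k | x) = π_k f_k(x) / Σ_j π_j f_j(x).
Evaluate each component's likelihood at the observed value:
  f_Idle = 0.5·e^(−0.5·0.23) = 0.5·e^(−0.1150) = 0.445683
  f_Degraded = 1.2·e^(−1.2·0.23) = 1.2·e^(−0.2760) = 0.910576
  f_Saturated = 2.1·e^(−2.1·0.23) = 2.1·e^(−0.4830) = 1.29555
Unnormalised posteriors:
  π_Idle·f_Idle = 0.22 × 0.445683 = 0.0980503
  π_Degraded·f_Degraded = 0.35 × 0.910576 = 0.318701
  π_Saturated·f_Saturated = 0.43 × 1.29555 = 0.557088
Normaliser: 0.0980503 + 0.318701 + 0.557088 = 0.973839
P(State Degraded | x) = 0.318701 / 0.973839 ≈ 0.3273

0.3273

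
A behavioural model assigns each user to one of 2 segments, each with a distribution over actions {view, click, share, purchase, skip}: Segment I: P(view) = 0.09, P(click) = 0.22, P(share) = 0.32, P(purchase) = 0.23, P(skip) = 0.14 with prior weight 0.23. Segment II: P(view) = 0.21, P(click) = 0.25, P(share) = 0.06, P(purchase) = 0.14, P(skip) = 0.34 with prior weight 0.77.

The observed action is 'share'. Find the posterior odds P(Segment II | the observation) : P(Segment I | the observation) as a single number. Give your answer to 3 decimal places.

The posterior odds equal the prior odds times the likelihood ratio: (π_i/π_j)·(f_i(x)/f_j(x)).
Evaluate each component's likelihood at the observed value:
  f_I = P(share | comp) = 0.32
  f_II = P(share | comp) = 0.06
0.0462 / 0.0736 ≈ 0.628

0.628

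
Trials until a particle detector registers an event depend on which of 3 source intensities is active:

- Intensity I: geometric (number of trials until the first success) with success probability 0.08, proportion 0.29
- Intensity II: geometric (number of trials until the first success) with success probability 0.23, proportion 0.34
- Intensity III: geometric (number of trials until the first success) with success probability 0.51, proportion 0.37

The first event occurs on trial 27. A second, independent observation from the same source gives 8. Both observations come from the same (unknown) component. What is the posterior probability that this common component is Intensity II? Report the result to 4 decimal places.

The responsibility of component k is P(Z=k) f_k(x) divided by Σ_j P(Z=j) f_j(x).
Since both observations come from the same component, the likelihood for component k is f_k(x₁)·f_k(x₂).
  p_I = [0.08·(1−0.08)^26 = 0.08·0.114415 = 0.00915321] × [0.0446277] = 0.000408487
  p_II = [0.23·(1−0.23)^26 = 0.23·0.00111882 = 0.000257328] × [0.0369116] = 9.49838e-06
  p_III = [0.51·(1−0.51)^26 = 0.51·8.81248e-09 = 4.49436e-09] × [0.00345894] = 1.55457e-11
Weight by the priors:
  P(Z=I)·p_I = 0.29 × 0.000408487 = 0.000118461
  P(Z=II)·p_II = 0.34 × 9.49838e-06 = 3.22945e-06
  P(Z=III)·p_III = 0.37 × 1.55457e-11 = 5.75192e-12
Marginal: 0.000118461 + 3.22945e-06 + 5.75192e-12 = 0.000121691
So the posterior for Intensity II is 3.22945e-06 / 0.000121691 ≈ 0.0265.

0.0265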